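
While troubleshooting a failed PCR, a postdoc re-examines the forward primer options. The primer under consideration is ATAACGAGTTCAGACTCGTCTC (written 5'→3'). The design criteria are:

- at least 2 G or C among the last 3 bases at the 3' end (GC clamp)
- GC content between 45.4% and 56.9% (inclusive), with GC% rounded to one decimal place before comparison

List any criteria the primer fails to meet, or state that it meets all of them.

Meets all criteria.

Base counts: A=6, T=6, G=4, C=6 (length 22).
GC clamp: 3' end CTC has 2 G/C ✓
GC content: GC 10/22 = 45.5% ✓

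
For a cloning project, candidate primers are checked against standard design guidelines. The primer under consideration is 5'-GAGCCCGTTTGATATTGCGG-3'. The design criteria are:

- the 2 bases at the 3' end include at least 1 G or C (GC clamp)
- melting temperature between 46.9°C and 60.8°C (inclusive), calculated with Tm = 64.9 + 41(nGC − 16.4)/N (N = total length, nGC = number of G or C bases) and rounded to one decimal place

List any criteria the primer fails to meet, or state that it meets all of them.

Base counts: A=3, T=6, G=7, C=4 (length 20).
GC clamp: 3' end GG has 2 G/C ✓
Tm: Tm = 64.9 + 41·(11 − 16.4)/20 = 53.8°C ✓

Meets all criteria.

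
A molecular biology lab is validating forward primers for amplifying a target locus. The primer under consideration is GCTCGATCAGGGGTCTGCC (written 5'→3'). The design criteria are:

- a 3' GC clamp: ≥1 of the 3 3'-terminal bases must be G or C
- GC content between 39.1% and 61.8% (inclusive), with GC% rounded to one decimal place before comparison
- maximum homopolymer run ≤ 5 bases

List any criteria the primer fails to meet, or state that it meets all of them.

Fails: GC content.

Base counts: A=2, T=4, G=7, C=6 (length 19).
GC clamp: 3' end GCC has 3 G/C ✓
GC content: GC 13/19 = 68.4%, outside 39.1–61.8% ✗
homopolymer run: longest run = 4 ✓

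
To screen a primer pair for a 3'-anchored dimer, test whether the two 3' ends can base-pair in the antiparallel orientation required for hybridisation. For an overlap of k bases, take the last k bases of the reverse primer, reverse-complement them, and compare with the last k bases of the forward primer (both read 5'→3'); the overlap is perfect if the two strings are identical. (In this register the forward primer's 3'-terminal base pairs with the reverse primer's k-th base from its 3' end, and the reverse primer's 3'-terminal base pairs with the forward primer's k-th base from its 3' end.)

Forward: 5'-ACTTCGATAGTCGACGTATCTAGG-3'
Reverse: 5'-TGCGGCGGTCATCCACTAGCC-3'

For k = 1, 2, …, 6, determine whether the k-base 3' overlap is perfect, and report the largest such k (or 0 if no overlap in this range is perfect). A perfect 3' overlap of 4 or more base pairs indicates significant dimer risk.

Longest perfect overlap: 2 complementary base pairs; below the dimer-risk threshold (threshold 4).

Last 6 bases (5'→3') — forward …TCTAGG, reverse …CTAGCC.
Reverse complement of the reverse primer's last 6 bases: GGCTAG; its first k bases are the reverse complement of the reverse primer's last k bases, so a perfect k-base overlap needs the forward primer's last k bases to equal them.
Comparing (forward last k vs required): k=1: G vs G ✓; k=2: GG vs GG ✓; k=3: AGG vs GGC ✗; k=4: TAGG vs GGCT ✗; k=5: CTAGG vs GGCTA ✗; k=6: TCTAGG vs GGCTAG ✗.
Perfect overlaps at k = 1, 2; the largest is 2.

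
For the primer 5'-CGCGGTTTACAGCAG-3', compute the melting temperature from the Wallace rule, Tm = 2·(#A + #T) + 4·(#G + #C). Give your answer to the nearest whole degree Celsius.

48°C

Base counts: A=3, T=3, G=5, C=4 (length 15).
Tm = 2·(3+3) + 4·(5+4) = 2·6 + 4·9 = 12 + 36 = 48°C.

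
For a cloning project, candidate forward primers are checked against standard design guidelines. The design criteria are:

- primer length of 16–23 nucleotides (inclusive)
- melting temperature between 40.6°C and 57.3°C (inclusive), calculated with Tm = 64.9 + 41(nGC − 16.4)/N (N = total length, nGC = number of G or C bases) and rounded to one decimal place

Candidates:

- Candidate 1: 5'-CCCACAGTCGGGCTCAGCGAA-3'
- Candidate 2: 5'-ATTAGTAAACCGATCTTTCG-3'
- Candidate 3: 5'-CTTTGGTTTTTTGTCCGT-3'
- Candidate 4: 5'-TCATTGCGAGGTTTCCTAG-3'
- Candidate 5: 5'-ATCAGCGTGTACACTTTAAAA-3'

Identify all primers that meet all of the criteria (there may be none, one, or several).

Candidate 1 (21 nt, A=5 T=2 G=6 C=8): length 21 ✓; Tm = 64.9 + 41·(14 − 16.4)/21 = 60.2°C, outside 40.6–57.3°C ✗ — fails.
Candidate 2 (20 nt, A=6 T=7 G=3 C=4): length 20 ✓; Tm = 64.9 + 41·(7 − 16.4)/20 = 45.6°C ✓ — passes.
Candidate 3 (18 nt, A=0 T=11 G=4 C=3): length 18 ✓; Tm = 64.9 + 41·(7 − 16.4)/18 = 43.5°C ✓ — passes.
Candidate 4 (19 nt, A=3 T=7 G=5 C=4): length 19 ✓; Tm = 64.9 + 41·(9 − 16.4)/19 = 48.9°C ✓ — passes.
Candidate 5 (21 nt, A=8 T=6 G=3 C=4): length 21 ✓; Tm = 64.9 + 41·(7 − 16.4)/21 = 46.5°C ✓ — passes.

Candidate 2, Candidate 3, Candidate 4 and Candidate 5.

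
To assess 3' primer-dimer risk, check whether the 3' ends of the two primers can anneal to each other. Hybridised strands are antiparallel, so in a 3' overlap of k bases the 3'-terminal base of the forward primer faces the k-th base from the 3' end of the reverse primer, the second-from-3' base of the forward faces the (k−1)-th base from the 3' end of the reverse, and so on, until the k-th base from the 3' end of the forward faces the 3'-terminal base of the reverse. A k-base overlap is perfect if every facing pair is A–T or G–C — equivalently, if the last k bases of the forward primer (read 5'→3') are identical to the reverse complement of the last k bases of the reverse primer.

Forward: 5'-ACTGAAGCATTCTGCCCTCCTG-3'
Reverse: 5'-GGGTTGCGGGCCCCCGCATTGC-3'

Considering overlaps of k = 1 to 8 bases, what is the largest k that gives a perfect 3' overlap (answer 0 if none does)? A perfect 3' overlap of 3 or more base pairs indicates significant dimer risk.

Longest perfect overlap: 1 complementary base pair; below the dimer-risk threshold (threshold 3).

Last 8 bases (5'→3') — forward …CCCTCCTG, reverse …CGCATTGC.
Reverse complement of the reverse primer's last 8 bases: GCAATGCG; its first k bases are the reverse complement of the reverse primer's last k bases, so a perfect k-base overlap needs the forward primer's last k bases to equal them.
Comparing (forward last k vs required): k=1: G vs G ✓; k=2: TG vs GC ✗; k=3: CTG vs GCA ✗; k=4: CCTG vs GCAA ✗; k=5: TCCTG vs GCAAT ✗; k=6: CTCCTG vs GCAATG ✗; k=7: CCTCCTG vs GCAATGC ✗; k=8: CCCTCCTG vs GCAATGCG ✗.
Only k = 1 is perfect, so the longest perfect 3' overlap is 1.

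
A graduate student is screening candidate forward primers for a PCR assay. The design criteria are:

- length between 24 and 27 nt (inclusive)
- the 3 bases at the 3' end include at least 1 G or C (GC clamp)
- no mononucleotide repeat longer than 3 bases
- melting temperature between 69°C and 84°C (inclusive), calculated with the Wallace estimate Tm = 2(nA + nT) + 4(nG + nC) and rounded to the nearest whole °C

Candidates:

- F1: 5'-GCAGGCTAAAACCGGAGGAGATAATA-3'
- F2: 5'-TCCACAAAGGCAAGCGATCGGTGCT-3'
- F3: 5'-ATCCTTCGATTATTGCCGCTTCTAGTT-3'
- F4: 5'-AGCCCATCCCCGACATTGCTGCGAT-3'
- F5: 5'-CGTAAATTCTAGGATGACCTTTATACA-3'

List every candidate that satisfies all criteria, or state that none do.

F2, F3 and F5.

F1 (26 nt, A=11 T=3 G=8 C=4): length 26 ✓; 3' end ATA has 0 G/C, need ≥1 ✗; longest run = 4, exceeds 3 ✗; Tm = 2·14 + 4·12 = 76°C ✓ — fails.
F2 (25 nt, A=7 T=4 G=7 C=7): length 25 ✓; 3' end GCT has 2 G/C ✓; longest run = 3 ✓; Tm = 2·11 + 4·14 = 78°C ✓ — passes.
F3 (27 nt, A=4 T=12 G=4 C=7): length 27 ✓; 3' end GTT has 1 G/C ✓; longest run = 2 ✓; Tm = 2·16 + 4·11 = 76°C ✓ — passes.
F4 (25 nt, A=5 T=5 G=5 C=10): length 25 ✓; 3' end GAT has 1 G/C ✓; longest run = 4, exceeds 3 ✗; Tm = 2·10 + 4·15 = 80°C ✓ — fails.
F5 (27 nt, A=9 T=9 G=4 C=5): length 27 ✓; 3' end ACA has 1 G/C ✓; longest run = 3 ✓; Tm = 2·18 + 4·9 = 72°C ✓ — passes.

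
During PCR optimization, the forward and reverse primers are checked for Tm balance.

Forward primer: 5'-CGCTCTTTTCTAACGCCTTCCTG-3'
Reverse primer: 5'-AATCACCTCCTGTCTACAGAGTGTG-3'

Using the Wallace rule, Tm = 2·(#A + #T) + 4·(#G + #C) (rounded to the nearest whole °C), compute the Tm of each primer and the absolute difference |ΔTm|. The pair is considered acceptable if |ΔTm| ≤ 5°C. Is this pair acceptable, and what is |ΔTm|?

Forward: A=2 T=9 G=3 C=9 → Tm = 2·11 + 4·12 = 70°C.
Reverse: A=6 T=7 G=5 C=7 → Tm = 2·13 + 4·12 = 74°C.
|ΔTm| = |70 − 74| = 4°C, ≤ 5°C.

|ΔTm| = 4°C; the pair is acceptable.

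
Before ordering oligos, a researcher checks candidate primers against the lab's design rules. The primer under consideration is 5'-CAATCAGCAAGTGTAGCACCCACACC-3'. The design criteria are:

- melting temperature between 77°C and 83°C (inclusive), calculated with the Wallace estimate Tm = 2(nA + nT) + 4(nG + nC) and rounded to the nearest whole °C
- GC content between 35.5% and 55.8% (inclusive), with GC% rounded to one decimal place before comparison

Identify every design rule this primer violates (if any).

Base counts: A=9, T=3, G=4, C=10 (length 26).
Tm: Tm = 2·12 + 4·14 = 80°C ✓
GC content: GC 14/26 = 53.8% ✓

Meets all criteria.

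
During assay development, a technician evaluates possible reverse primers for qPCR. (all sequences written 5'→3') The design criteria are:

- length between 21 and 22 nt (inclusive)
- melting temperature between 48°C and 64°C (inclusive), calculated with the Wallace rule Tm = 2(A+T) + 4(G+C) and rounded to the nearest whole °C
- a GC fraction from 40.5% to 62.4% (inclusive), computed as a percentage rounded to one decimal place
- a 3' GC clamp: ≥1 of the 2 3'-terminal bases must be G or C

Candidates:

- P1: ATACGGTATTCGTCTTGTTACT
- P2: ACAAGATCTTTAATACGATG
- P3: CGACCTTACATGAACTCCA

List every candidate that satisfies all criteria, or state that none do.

None of the candidates satisfy all criteria.

P1 (22 nt, A=4 T=10 G=4 C=4): length 22 ✓; Tm = 2·14 + 4·8 = 60°C ✓; GC 8/22 = 36.4%, outside 40.5–62.4% ✗; 3' end CT has 1 G/C ✓ — fails.
P2 (20 nt, A=8 T=6 G=3 C=3): length 20, outside 21–22 ✗; Tm = 2·14 + 4·6 = 52°C ✓; GC 6/20 = 30.0%, outside 40.5–62.4% ✗; 3' end TG has 1 G/C ✓ — fails.
P3 (19 nt, A=6 T=4 G=2 C=7): length 19, outside 21–22 ✗; Tm = 2·10 + 4·9 = 56°C ✓; GC 9/19 = 47.4% ✓; 3' end CA has 1 G/C ✓ — fails.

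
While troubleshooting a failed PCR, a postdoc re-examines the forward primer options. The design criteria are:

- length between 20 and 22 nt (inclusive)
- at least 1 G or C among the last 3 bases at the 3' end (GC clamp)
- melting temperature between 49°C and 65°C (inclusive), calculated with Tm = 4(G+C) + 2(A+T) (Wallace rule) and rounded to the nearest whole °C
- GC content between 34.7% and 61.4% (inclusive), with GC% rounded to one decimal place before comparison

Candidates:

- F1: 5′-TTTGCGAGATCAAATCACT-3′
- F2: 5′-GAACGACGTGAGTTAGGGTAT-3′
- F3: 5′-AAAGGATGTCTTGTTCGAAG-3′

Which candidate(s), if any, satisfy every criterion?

F1 (19 nt, A=6 T=6 G=3 C=4): length 19, outside 20–22 ✗; 3' end ACT has 1 G/C ✓; Tm = 2·12 + 4·7 = 52°C ✓; GC 7/19 = 36.8% ✓ — fails.
F2 (21 nt, A=6 T=5 G=8 C=2): length 21 ✓; 3' end TAT has 0 G/C, need ≥1 ✗; Tm = 2·11 + 4·10 = 62°C ✓; GC 10/21 = 47.6% ✓ — fails.
F3 (20 nt, A=6 T=6 G=6 C=2): length 20 ✓; 3' end AAG has 1 G/C ✓; Tm = 2·12 + 4·8 = 56°C ✓; GC 8/20 = 40.0% ✓ — passes.

F3 only.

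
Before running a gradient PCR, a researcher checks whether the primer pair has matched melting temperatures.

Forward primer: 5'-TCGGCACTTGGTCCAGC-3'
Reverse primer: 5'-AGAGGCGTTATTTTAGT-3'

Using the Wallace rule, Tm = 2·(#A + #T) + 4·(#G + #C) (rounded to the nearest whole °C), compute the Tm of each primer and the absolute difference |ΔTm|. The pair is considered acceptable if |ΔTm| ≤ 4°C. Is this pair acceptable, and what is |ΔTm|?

|ΔTm| = 10°C; the pair is not acceptable.

Forward: A=2 T=4 G=5 C=6 → Tm = 2·6 + 4·11 = 56°C.
Reverse: A=4 T=7 G=5 C=1 → Tm = 2·11 + 4·6 = 46°C.
|ΔTm| = |56 − 46| = 10°C, > 4°C.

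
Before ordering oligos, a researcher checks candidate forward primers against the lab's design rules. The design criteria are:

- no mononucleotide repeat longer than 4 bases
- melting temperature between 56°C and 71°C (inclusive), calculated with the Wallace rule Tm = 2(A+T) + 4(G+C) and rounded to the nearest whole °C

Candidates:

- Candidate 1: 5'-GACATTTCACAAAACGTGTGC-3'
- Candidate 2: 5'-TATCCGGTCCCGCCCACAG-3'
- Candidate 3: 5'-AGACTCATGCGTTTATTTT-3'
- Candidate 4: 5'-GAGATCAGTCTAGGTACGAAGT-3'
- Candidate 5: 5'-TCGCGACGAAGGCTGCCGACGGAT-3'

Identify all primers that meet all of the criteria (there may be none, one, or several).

Candidate 1 (21 nt, A=7 T=5 G=4 C=5): longest run = 4 ✓; Tm = 2·12 + 4·9 = 60°C ✓ — passes.
Candidate 2 (19 nt, A=3 T=3 G=4 C=9): longest run = 3 ✓; Tm = 2·6 + 4·13 = 64°C ✓ — passes.
Candidate 3 (19 nt, A=4 T=9 G=3 C=3): longest run = 4 ✓; Tm = 2·13 + 4·6 = 50°C, outside 56–71°C ✗ — fails.
Candidate 4 (22 nt, A=7 T=5 G=7 C=3): longest run = 2 ✓; Tm = 2·12 + 4·10 = 64°C ✓ — passes.
Candidate 5 (24 nt, A=5 T=3 G=9 C=7): longest run = 2 ✓; Tm = 2·8 + 4·16 = 80°C, outside 56–71°C ✗ — fails.

Candidate 1, Candidate 2 and Candidate 4.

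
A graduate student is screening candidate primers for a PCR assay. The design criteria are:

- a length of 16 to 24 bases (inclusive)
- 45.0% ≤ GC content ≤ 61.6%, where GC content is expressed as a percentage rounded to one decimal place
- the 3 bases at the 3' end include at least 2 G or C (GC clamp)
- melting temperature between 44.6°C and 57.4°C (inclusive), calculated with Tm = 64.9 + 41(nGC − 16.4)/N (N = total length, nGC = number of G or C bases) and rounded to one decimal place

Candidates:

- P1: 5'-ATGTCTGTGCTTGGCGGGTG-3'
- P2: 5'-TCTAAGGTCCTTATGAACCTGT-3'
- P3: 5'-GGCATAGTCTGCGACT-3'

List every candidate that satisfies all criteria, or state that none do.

P1 only.

P1 (20 nt, A=1 T=7 G=9 C=3): length 20 ✓; GC 12/20 = 60.0% ✓; 3' end GTG has 2 G/C ✓; Tm = 64.9 + 41·(12 − 16.4)/20 = 55.9°C ✓ — passes.
P2 (22 nt, A=5 T=8 G=4 C=5): length 22 ✓; GC 9/22 = 40.9%, outside 45.0–61.6% ✗; 3' end TGT has 1 G/C, need ≥2 ✗; Tm = 64.9 + 41·(9 − 16.4)/22 = 51.1°C ✓ — fails.
P3 (16 nt, A=3 T=4 G=5 C=4): length 16 ✓; GC 9/16 = 56.3% ✓; 3' end ACT has 1 G/C, need ≥2 ✗; Tm = 64.9 + 41·(9 − 16.4)/16 = 45.9°C ✓ — fails.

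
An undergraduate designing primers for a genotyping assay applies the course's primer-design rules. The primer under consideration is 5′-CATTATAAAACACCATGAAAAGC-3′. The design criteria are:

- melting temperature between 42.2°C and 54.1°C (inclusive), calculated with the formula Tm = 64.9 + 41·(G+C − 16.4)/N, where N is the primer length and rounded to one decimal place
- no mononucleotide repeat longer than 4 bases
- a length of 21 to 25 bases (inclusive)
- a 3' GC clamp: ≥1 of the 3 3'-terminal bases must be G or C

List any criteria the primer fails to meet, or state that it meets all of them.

Meets all criteria.

Base counts: A=12, T=4, G=2, C=5 (length 23).
Tm: Tm = 64.9 + 41·(7 − 16.4)/23 = 48.1°C ✓
homopolymer run: longest run = 4 ✓
length: length 23 ✓
GC clamp: 3' end AGC has 2 G/C ✓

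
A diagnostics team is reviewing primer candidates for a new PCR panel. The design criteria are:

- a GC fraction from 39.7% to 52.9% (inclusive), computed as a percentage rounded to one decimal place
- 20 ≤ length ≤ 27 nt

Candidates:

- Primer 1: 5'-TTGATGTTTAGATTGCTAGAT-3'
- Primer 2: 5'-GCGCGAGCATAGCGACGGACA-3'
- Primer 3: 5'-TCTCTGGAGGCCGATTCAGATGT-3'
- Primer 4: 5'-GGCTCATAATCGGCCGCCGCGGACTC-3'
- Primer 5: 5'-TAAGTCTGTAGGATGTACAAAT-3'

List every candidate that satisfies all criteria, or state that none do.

Primer 1 (21 nt, A=5 T=10 G=5 C=1): GC 6/21 = 28.6%, outside 39.7–52.9% ✗; length 21 ✓ — fails.
Primer 2 (21 nt, A=6 T=1 G=8 C=6): GC 14/21 = 66.7%, outside 39.7–52.9% ✗; length 21 ✓ — fails.
Primer 3 (23 nt, A=4 T=7 G=7 C=5): GC 12/23 = 52.2% ✓; length 23 ✓ — passes.
Primer 4 (26 nt, A=4 T=4 G=8 C=10): GC 18/26 = 69.2%, outside 39.7–52.9% ✗; length 26 ✓ — fails.
Primer 5 (22 nt, A=8 T=7 G=5 C=2): GC 7/22 = 31.8%, outside 39.7–52.9% ✗; length 22 ✓ — fails.

Primer 3 only.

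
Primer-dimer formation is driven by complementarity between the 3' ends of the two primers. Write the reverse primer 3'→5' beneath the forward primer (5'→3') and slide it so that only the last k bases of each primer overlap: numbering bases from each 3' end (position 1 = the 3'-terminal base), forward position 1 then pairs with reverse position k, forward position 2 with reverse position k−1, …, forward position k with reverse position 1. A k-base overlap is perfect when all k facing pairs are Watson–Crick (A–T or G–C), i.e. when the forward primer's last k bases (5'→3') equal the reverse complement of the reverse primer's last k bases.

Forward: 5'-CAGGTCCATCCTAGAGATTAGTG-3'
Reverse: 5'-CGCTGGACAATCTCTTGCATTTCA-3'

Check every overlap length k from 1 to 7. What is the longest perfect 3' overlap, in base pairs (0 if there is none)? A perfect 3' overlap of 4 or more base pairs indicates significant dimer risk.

Last 7 bases (5'→3') — forward …ATTAGTG, reverse …CATTTCA.
Reverse complement of the reverse primer's last 7 bases: TGAAATG; its first k bases are the reverse complement of the reverse primer's last k bases, so a perfect k-base overlap needs the forward primer's last k bases to equal them.
Comparing (forward last k vs required): k=1: G vs T ✗; k=2: TG vs TG ✓; k=3: GTG vs TGA ✗; k=4: AGTG vs TGAA ✗; k=5: TAGTG vs TGAAA ✗; k=6: TTAGTG vs TGAAAT ✗; k=7: ATTAGTG vs TGAAATG ✗.
Only k = 2 is perfect, so the longest perfect 3' overlap is 2.

Longest perfect overlap: 2 complementary base pairs; below the dimer-risk threshold (threshold 4).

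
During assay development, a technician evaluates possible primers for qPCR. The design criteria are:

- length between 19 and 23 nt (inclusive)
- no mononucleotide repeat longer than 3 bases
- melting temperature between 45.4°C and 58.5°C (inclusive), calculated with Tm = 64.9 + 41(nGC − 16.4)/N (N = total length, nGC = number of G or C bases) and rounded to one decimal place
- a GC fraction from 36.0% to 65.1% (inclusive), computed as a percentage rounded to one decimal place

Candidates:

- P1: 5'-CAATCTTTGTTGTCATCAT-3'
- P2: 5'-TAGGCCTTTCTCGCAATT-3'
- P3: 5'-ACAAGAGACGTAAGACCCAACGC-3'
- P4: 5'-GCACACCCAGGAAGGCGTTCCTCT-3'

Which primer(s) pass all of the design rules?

P3 only.

P1 (19 nt, A=4 T=9 G=2 C=4): length 19 ✓; longest run = 3 ✓; Tm = 64.9 + 41·(6 − 16.4)/19 = 42.5°C, outside 45.4–58.5°C ✗; GC 6/19 = 31.6%, outside 36.0–65.1% ✗ — fails.
P2 (18 nt, A=3 T=7 G=3 C=5): length 18, outside 19–23 ✗; longest run = 3 ✓; Tm = 64.9 + 41·(8 − 16.4)/18 = 45.8°C ✓; GC 8/18 = 44.4% ✓ — fails.
P3 (23 nt, A=10 T=1 G=5 C=7): length 23 ✓; longest run = 3 ✓; Tm = 64.9 + 41·(12 − 16.4)/23 = 57.1°C ✓; GC 12/23 = 52.2% ✓ — passes.
P4 (24 nt, A=5 T=4 G=6 C=9): length 24, outside 19–23 ✗; longest run = 3 ✓; Tm = 64.9 + 41·(15 − 16.4)/24 = 62.5°C, outside 45.4–58.5°C ✗; GC 15/24 = 62.5% ✓ — fails.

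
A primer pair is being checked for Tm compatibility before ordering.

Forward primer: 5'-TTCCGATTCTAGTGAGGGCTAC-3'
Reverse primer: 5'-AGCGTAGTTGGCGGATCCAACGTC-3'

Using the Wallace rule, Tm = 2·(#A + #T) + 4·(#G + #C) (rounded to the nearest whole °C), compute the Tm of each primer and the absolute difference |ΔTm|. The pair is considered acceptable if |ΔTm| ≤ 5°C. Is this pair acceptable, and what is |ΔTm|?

Forward: A=4 T=7 G=6 C=5 → Tm = 2·11 + 4·11 = 66°C.
Reverse: A=5 T=5 G=8 C=6 → Tm = 2·10 + 4·14 = 76°C.
|ΔTm| = |66 − 76| = 10°C, > 5°C.

|ΔTm| = 10°C; the pair is not acceptable.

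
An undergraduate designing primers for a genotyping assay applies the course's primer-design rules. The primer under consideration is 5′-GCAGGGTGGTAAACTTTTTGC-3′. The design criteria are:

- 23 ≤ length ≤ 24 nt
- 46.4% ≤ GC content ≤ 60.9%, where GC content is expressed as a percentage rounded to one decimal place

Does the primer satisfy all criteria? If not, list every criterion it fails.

Fails: length.

Base counts: A=4, T=7, G=7, C=3 (length 21).
length: length 21, outside 23–24 ✗
GC content: GC 10/21 = 47.6% ✓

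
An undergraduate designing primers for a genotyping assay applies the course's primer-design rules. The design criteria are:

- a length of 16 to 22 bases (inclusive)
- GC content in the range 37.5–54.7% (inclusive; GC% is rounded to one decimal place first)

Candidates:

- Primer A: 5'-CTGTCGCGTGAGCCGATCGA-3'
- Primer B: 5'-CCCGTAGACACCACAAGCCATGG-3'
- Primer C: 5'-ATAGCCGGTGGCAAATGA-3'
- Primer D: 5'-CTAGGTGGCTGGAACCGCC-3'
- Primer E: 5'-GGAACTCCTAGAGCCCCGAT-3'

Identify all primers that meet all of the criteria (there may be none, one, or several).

Primer C only.

Primer A (20 nt, A=3 T=4 G=7 C=6): length 20 ✓; GC 13/20 = 65.0%, outside 37.5–54.7% ✗ — fails.
Primer B (23 nt, A=7 T=2 G=5 C=9): length 23, outside 16–22 ✗; GC 14/23 = 60.9%, outside 37.5–54.7% ✗ — fails.
Primer C (18 nt, A=6 T=3 G=6 C=3): length 18 ✓; GC 9/18 = 50.0% ✓ — passes.
Primer D (19 nt, A=3 T=3 G=7 C=6): length 19 ✓; GC 13/19 = 68.4%, outside 37.5–54.7% ✗ — fails.
Primer E (20 nt, A=5 T=3 G=5 C=7): length 20 ✓; GC 12/20 = 60.0%, outside 37.5–54.7% ✗ — fails.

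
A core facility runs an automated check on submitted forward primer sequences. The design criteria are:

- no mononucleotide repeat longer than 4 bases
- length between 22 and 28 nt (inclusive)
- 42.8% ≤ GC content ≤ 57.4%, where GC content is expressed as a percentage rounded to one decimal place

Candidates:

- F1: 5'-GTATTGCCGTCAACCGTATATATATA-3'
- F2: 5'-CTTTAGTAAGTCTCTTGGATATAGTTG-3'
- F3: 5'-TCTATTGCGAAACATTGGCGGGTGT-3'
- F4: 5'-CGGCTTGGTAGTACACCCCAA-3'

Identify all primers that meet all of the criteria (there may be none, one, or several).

F1 (26 nt, A=8 T=9 G=4 C=5): longest run = 2 ✓; length 26 ✓; GC 9/26 = 34.6%, outside 42.8–57.4% ✗ — fails.
F2 (27 nt, A=6 T=12 G=6 C=3): longest run = 3 ✓; length 27 ✓; GC 9/27 = 33.3%, outside 42.8–57.4% ✗ — fails.
F3 (25 nt, A=5 T=8 G=8 C=4): longest run = 3 ✓; length 25 ✓; GC 12/25 = 48.0% ✓ — passes.
F4 (21 nt, A=5 T=4 G=5 C=7): longest run = 4 ✓; length 21, outside 22–28 ✗; GC 12/21 = 57.1% ✓ — fails.

F3 only.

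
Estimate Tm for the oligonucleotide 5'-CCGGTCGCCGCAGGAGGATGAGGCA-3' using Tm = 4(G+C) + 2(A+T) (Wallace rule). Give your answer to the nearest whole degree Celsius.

Base counts: A=5, T=2, G=11, C=7 (length 25).
Tm = 2·(5+2) + 4·(11+7) = 2·7 + 4·18 = 14 + 72 = 86°C.

86°C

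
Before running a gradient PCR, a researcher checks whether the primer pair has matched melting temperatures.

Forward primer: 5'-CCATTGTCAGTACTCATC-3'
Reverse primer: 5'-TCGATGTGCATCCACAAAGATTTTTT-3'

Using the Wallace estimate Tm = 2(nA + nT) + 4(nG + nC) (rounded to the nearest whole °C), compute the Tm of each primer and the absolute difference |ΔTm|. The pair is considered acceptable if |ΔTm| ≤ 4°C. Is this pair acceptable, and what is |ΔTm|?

|ΔTm| = 18°C; the pair is not acceptable.

Forward: A=4 T=6 G=2 C=6 → Tm = 2·10 + 4·8 = 52°C.
Reverse: A=7 T=10 G=4 C=5 → Tm = 2·17 + 4·9 = 70°C.
|ΔTm| = |52 − 70| = 18°C, > 4°C.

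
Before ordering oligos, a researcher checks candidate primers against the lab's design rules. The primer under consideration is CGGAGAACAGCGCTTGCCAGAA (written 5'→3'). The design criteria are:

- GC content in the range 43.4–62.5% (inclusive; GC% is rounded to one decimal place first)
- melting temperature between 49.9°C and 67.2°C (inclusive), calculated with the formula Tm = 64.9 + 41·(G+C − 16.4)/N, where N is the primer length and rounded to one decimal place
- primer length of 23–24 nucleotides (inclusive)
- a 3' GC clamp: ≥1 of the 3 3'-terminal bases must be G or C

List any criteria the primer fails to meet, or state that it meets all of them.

Base counts: A=7, T=2, G=7, C=6 (length 22).
GC content: GC 13/22 = 59.1% ✓
Tm: Tm = 64.9 + 41·(13 − 16.4)/22 = 58.6°C ✓
length: length 22, outside 23–24 ✗
GC clamp: 3' end GAA has 1 G/C ✓

Fails: length.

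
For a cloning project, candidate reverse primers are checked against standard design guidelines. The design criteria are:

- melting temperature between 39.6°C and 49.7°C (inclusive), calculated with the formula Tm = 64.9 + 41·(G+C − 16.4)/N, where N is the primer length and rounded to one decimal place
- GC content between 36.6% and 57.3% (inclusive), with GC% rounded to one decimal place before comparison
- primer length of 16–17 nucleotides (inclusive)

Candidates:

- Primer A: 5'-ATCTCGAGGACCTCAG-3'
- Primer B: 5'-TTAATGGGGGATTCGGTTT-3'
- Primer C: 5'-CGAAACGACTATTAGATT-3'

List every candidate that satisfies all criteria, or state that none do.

Primer A (16 nt, A=4 T=3 G=4 C=5): Tm = 64.9 + 41·(9 − 16.4)/16 = 45.9°C ✓; GC 9/16 = 56.3% ✓; length 16 ✓ — passes.
Primer B (19 nt, A=3 T=8 G=7 C=1): Tm = 64.9 + 41·(8 − 16.4)/19 = 46.8°C ✓; GC 8/19 = 42.1% ✓; length 19, outside 16–17 ✗ — fails.
Primer C (18 nt, A=7 T=5 G=3 C=3): Tm = 64.9 + 41·(6 − 16.4)/18 = 41.2°C ✓; GC 6/18 = 33.3%, outside 36.6–57.3% ✗; length 18, outside 16–17 ✗ — fails.

Primer A only.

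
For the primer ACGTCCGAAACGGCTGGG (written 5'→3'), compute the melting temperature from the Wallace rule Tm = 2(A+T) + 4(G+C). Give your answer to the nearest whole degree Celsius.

60°C

Base counts: A=4, T=2, G=7, C=5 (length 18).
Tm = 2·(4+2) + 4·(7+5) = 2·6 + 4·12 = 12 + 48 = 60°C.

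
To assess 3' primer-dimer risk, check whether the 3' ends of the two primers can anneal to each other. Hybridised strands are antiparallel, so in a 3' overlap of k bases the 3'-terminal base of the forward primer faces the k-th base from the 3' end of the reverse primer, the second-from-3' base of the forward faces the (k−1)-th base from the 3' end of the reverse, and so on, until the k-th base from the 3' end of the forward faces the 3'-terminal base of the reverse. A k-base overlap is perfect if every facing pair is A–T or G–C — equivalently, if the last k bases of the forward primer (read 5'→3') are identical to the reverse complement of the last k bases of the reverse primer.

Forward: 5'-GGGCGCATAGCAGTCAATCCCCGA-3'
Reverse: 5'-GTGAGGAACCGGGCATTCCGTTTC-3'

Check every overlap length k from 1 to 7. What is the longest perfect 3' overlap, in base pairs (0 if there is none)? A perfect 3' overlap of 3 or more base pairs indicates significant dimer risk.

Longest perfect overlap: 2 complementary base pairs; below the dimer-risk threshold (threshold 3).

Last 7 bases (5'→3') — forward …TCCCCGA, reverse …CCGTTTC.
Reverse complement of the reverse primer's last 7 bases: GAAACGG; its first k bases are the reverse complement of the reverse primer's last k bases, so a perfect k-base overlap needs the forward primer's last k bases to equal them.
Comparing (forward last k vs required): k=1: A vs G ✗; k=2: GA vs GA ✓; k=3: CGA vs GAA ✗; k=4: CCGA vs GAAA ✗; k=5: CCCGA vs GAAAC ✗; k=6: CCCCGA vs GAAACG ✗; k=7: TCCCCGA vs GAAACGG ✗.
Only k = 2 is perfect, so the longest perfect 3' overlap is 2.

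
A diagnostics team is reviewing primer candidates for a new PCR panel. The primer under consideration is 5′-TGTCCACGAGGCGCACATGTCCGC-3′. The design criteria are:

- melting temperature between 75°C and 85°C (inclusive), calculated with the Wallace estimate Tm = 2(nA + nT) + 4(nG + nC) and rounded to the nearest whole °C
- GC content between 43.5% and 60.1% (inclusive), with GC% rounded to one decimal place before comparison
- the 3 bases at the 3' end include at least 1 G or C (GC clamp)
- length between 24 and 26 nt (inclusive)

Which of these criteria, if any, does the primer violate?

Base counts: A=4, T=4, G=7, C=9 (length 24).
Tm: Tm = 2·8 + 4·16 = 80°C ✓
GC content: GC 16/24 = 66.7%, outside 43.5–60.1% ✗
GC clamp: 3' end CGC has 3 G/C ✓
length: length 24 ✓

Fails: GC content.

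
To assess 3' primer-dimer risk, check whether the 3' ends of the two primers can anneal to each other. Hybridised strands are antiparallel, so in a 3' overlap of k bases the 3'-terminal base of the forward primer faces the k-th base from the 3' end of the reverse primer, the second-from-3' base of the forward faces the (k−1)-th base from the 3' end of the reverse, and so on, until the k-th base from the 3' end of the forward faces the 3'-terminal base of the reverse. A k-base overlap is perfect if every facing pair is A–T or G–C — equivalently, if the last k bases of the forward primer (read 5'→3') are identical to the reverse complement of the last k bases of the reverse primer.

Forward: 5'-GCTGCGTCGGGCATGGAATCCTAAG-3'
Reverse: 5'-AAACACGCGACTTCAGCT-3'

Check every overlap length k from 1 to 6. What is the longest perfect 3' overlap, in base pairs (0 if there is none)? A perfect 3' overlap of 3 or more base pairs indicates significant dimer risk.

Last 6 bases (5'→3') — forward …CCTAAG, reverse …TCAGCT.
Reverse complement of the reverse primer's last 6 bases: AGCTGA; its first k bases are the reverse complement of the reverse primer's last k bases, so a perfect k-base overlap needs the forward primer's last k bases to equal them.
Comparing (forward last k vs required): k=1: G vs A ✗; k=2: AG vs AG ✓; k=3: AAG vs AGC ✗; k=4: TAAG vs AGCT ✗; k=5: CTAAG vs AGCTG ✗; k=6: CCTAAG vs AGCTGA ✗.
Only k = 2 is perfect, so the longest perfect 3' overlap is 2.

Longest perfect overlap: 2 complementary base pairs; below the dimer-risk threshold (threshold 3).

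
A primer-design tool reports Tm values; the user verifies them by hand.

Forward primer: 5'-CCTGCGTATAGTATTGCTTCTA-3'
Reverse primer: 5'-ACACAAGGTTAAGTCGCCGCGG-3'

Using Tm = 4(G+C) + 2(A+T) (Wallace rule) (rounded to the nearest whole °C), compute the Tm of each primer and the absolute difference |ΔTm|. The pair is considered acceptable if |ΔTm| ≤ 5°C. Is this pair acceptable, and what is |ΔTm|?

|ΔTm| = 8°C; the pair is not acceptable.

Forward: A=4 T=9 G=4 C=5 → Tm = 2·13 + 4·9 = 62°C.
Reverse: A=6 T=3 G=7 C=6 → Tm = 2·9 + 4·13 = 70°C.
|ΔTm| = |62 − 70| = 8°C, > 5°C.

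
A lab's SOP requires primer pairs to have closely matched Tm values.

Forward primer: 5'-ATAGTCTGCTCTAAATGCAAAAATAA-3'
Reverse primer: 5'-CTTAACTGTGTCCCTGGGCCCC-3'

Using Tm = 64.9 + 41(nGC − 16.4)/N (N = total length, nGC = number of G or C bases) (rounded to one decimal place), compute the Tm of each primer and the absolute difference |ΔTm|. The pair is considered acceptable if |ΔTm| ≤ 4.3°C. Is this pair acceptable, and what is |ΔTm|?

Forward: G+C = 7, N = 26 → Tm = 64.9 + 41·(7 − 16.4)/26 = 50.1°C.
Reverse: G+C = 14, N = 22 → Tm = 64.9 + 41·(14 − 16.4)/22 = 60.4°C.
|ΔTm| = |50.1 − 60.4| = 10.3°C, > 4.3°C.

|ΔTm| = 10.3°C; the pair is not acceptable.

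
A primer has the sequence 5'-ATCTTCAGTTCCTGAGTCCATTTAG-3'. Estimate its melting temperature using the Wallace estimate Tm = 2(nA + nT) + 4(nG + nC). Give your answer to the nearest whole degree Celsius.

Base counts: A=5, T=10, G=4, C=6 (length 25).
Tm = 2·(5+10) + 4·(4+6) = 2·15 + 4·10 = 30 + 40 = 70°C.

70°C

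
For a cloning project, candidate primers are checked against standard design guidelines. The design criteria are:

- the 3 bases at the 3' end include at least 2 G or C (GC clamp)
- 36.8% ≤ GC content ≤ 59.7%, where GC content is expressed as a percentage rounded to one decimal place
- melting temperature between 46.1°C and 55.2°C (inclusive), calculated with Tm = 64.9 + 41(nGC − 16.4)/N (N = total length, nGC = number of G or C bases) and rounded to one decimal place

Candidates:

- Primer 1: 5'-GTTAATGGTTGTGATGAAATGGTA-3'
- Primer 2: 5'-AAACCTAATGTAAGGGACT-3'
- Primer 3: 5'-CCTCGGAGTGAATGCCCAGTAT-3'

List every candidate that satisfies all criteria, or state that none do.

Primer 1 (24 nt, A=7 T=9 G=8 C=0): 3' end GTA has 1 G/C, need ≥2 ✗; GC 8/24 = 33.3%, outside 36.8–59.7% ✗; Tm = 64.9 + 41·(8 − 16.4)/24 = 50.6°C ✓ — fails.
Primer 2 (19 nt, A=8 T=4 G=4 C=3): 3' end ACT has 1 G/C, need ≥2 ✗; GC 7/19 = 36.8% ✓; Tm = 64.9 + 41·(7 − 16.4)/19 = 44.6°C, outside 46.1–55.2°C ✗ — fails.
Primer 3 (22 nt, A=5 T=5 G=6 C=6): 3' end TAT has 0 G/C, need ≥2 ✗; GC 12/22 = 54.5% ✓; Tm = 64.9 + 41·(12 − 16.4)/22 = 56.7°C, outside 46.1–55.2°C ✗ — fails.

None of the candidates satisfy all criteria.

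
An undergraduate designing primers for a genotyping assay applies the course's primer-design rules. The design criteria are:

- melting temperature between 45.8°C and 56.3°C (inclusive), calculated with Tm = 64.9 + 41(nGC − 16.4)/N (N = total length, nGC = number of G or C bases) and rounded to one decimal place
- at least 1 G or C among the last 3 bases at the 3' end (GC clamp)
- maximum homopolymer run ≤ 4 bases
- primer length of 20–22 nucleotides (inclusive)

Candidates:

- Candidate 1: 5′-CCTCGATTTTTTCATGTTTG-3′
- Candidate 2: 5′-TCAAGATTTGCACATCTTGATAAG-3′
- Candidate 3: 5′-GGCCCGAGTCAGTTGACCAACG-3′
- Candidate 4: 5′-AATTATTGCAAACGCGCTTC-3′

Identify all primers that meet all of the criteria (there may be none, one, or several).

Candidate 4 only.

Candidate 1 (20 nt, A=2 T=11 G=3 C=4): Tm = 64.9 + 41·(7 − 16.4)/20 = 45.6°C, outside 45.8–56.3°C ✗; 3' end TTG has 1 G/C ✓; longest run = 6, exceeds 4 ✗; length 20 ✓ — fails.
Candidate 2 (24 nt, A=8 T=8 G=4 C=4): Tm = 64.9 + 41·(8 − 16.4)/24 = 50.6°C ✓; 3' end AAG has 1 G/C ✓; longest run = 3 ✓; length 24, outside 20–22 ✗ — fails.
Candidate 3 (22 nt, A=5 T=3 G=7 C=7): Tm = 64.9 + 41·(14 − 16.4)/22 = 60.4°C, outside 45.8–56.3°C ✗; 3' end ACG has 2 G/C ✓; longest run = 3 ✓; length 22 ✓ — fails.
Candidate 4 (20 nt, A=6 T=6 G=3 C=5): Tm = 64.9 + 41·(8 − 16.4)/20 = 47.7°C ✓; 3' end TTC has 1 G/C ✓; longest run = 3 ✓; length 20 ✓ — passes.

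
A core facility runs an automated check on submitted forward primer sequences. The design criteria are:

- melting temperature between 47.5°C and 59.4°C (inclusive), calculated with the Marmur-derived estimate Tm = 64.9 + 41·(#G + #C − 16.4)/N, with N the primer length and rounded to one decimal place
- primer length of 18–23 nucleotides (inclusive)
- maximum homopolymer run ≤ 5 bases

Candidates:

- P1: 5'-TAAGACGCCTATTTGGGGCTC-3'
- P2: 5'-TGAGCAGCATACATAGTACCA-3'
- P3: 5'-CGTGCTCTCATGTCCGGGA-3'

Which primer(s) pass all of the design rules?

P1 (21 nt, A=4 T=6 G=6 C=5): Tm = 64.9 + 41·(11 − 16.4)/21 = 54.4°C ✓; length 21 ✓; longest run = 4 ✓ — passes.
P2 (21 nt, A=8 T=4 G=4 C=5): Tm = 64.9 + 41·(9 − 16.4)/21 = 50.5°C ✓; length 21 ✓; longest run = 2 ✓ — passes.
P3 (19 nt, A=2 T=5 G=6 C=6): Tm = 64.9 + 41·(12 − 16.4)/19 = 55.4°C ✓; length 19 ✓; longest run = 3 ✓ — passes.

P1, P2 and P3.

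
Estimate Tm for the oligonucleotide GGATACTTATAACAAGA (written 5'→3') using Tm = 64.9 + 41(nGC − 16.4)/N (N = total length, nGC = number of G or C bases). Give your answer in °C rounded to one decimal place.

Base counts: A=8, T=4, G=3, C=2; G+C = 5, N = 17.
Tm = 64.9 + 41·(5 − 16.4)/17 = 64.9 + -467.40/17 = 37.4°C.

37.4°C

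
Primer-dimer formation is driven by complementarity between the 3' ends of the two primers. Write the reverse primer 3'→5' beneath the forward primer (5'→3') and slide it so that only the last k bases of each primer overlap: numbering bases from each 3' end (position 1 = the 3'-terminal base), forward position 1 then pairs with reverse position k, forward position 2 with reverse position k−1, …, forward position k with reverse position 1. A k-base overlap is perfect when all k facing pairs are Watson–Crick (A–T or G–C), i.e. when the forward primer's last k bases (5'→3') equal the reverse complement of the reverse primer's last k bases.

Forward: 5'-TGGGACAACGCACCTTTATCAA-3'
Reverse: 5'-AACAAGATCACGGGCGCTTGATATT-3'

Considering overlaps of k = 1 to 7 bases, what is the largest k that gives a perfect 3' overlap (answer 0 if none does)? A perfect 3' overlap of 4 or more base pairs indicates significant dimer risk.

Last 7 bases (5'→3') — forward …TTATCAA, reverse …TGATATT.
Reverse complement of the reverse primer's last 7 bases: AATATCA; its first k bases are the reverse complement of the reverse primer's last k bases, so a perfect k-base overlap needs the forward primer's last k bases to equal them.
Comparing (forward last k vs required): k=1: A vs A ✓; k=2: AA vs AA ✓; k=3: CAA vs AAT ✗; k=4: TCAA vs AATA ✗; k=5: ATCAA vs AATAT ✗; k=6: TATCAA vs AATATC ✗; k=7: TTATCAA vs AATATCA ✗.
Perfect overlaps at k = 1, 2; the largest is 2.

Longest perfect overlap: 2 complementary base pairs; below the dimer-risk threshold (threshold 4).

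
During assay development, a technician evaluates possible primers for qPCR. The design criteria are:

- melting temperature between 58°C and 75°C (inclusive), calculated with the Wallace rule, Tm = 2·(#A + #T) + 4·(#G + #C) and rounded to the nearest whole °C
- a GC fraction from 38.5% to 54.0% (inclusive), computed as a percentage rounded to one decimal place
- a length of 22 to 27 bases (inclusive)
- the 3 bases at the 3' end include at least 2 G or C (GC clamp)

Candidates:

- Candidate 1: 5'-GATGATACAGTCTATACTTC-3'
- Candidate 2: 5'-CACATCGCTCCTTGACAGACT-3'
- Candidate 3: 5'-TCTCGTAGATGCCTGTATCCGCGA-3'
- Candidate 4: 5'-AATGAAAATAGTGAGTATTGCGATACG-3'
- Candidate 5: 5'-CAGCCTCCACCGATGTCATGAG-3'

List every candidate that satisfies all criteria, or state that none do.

None of the candidates satisfy all criteria.

Candidate 1 (20 nt, A=6 T=7 G=3 C=4): Tm = 2·13 + 4·7 = 54°C, outside 58–75°C ✗; GC 7/20 = 35.0%, outside 38.5–54.0% ✗; length 20, outside 22–27 ✗; 3' end TTC has 1 G/C, need ≥2 ✗ — fails.
Candidate 2 (21 nt, A=5 T=5 G=3 C=8): Tm = 2·10 + 4·11 = 64°C ✓; GC 11/21 = 52.4% ✓; length 21, outside 22–27 ✗; 3' end ACT has 1 G/C, need ≥2 ✗ — fails.
Candidate 3 (24 nt, A=4 T=7 G=6 C=7): Tm = 2·11 + 4·13 = 74°C ✓; GC 13/24 = 54.2%, outside 38.5–54.0% ✗; length 24 ✓; 3' end CGA has 2 G/C ✓ — fails.
Candidate 4 (27 nt, A=11 T=7 G=7 C=2): Tm = 2·18 + 4·9 = 72°C ✓; GC 9/27 = 33.3%, outside 38.5–54.0% ✗; length 27 ✓; 3' end ACG has 2 G/C ✓ — fails.
Candidate 5 (22 nt, A=5 T=4 G=5 C=8): Tm = 2·9 + 4·13 = 70°C ✓; GC 13/22 = 59.1%, outside 38.5–54.0% ✗; length 22 ✓; 3' end GAG has 2 G/C ✓ — fails.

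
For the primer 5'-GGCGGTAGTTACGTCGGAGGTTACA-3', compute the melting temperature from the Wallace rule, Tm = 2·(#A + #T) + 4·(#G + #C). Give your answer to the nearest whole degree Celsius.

78°C

Base counts: A=5, T=6, G=10, C=4 (length 25).
Tm = 2·(5+6) + 4·(10+4) = 2·11 + 4·14 = 22 + 56 = 78°C.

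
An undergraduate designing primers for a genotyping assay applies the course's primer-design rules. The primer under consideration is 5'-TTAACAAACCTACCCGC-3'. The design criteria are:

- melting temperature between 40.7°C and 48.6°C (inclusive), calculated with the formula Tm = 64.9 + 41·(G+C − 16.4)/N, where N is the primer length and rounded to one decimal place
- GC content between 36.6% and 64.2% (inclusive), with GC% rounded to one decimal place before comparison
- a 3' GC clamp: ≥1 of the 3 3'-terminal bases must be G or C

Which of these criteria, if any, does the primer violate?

Meets all criteria.

Base counts: A=6, T=3, G=1, C=7 (length 17).
Tm: Tm = 64.9 + 41·(8 − 16.4)/17 = 44.6°C ✓
GC content: GC 8/17 = 47.1% ✓
GC clamp: 3' end CGC has 3 G/C ✓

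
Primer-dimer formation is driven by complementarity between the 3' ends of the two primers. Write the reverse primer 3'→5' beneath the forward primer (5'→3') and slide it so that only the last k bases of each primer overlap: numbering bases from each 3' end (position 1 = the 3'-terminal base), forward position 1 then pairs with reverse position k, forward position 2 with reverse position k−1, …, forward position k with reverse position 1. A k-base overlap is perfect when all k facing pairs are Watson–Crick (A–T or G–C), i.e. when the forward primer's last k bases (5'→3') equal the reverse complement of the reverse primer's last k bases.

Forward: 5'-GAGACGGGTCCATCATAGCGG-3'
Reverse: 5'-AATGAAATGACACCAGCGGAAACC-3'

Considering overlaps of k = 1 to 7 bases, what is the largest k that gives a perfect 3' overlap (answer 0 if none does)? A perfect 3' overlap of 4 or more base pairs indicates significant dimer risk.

Last 7 bases (5'→3') — forward …ATAGCGG, reverse …GGAAACC.
Reverse complement of the reverse primer's last 7 bases: GGTTTCC; its first k bases are the reverse complement of the reverse primer's last k bases, so a perfect k-base overlap needs the forward primer's last k bases to equal them.
Comparing (forward last k vs required): k=1: G vs G ✓; k=2: GG vs GG ✓; k=3: CGG vs GGT ✗; k=4: GCGG vs GGTT ✗; k=5: AGCGG vs GGTTT ✗; k=6: TAGCGG vs GGTTTC ✗; k=7: ATAGCGG vs GGTTTCC ✗.
Perfect overlaps at k = 1, 2; the largest is 2.

Longest perfect overlap: 2 complementary base pairs; below the dimer-risk threshold (threshold 4).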